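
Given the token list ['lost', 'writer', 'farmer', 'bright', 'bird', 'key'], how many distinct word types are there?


Listing all tokens and tracking unique types:
  Token 1: 'lost' -> NEW (unique so far: 1)
  Token 2: 'writer' -> NEW (unique so far: 2)
  Token 3: 'farmer' -> NEW (unique so far: 3)
  Token 4: 'bright' -> NEW (unique so far: 4)
  Token 5: 'bird' -> NEW (unique so far: 5)
  Token 6: 'key' -> NEW (unique so far: 6)
Unique types: ('bird', 'bright', 'farmer', 'key', 'lost', 'writer')
Vocabulary size: 6

6


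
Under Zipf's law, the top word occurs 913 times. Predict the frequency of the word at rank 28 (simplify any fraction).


Zipf's law: freq(rank) = f1 / rank
f1 = 913, rank = 28
freq = 913 / 28
GCD(913, 28) = 1
Simplified: 913/28

913/28


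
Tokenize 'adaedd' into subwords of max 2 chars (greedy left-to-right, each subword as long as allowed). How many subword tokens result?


'adaedd' has 6 characters.
Chunking with max size 2:
  Chunk 1: 'ad' (positions 0-1)
  Chunk 2: 'ae' (positions 2-3)
  Chunk 3: 'dd' (positions 4-5)
Total chunks: ceil(6 / 2) = 3

3


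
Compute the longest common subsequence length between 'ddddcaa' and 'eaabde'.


DP table for LCS of 'ddddcaa' and 'eaabde':
       e  a  a  b  d  e
    0  0  0  0  0  0  0
  d 0  0  0  0  0  1  1
  d 0  0  0  0  0  1  1
  d 0  0  0  0  0  1  1
  d 0  0  0  0  0  1  1
  c 0  0  0  0  0  1  1
  a 0  0  1  1  1  1  1
  a 0  0  1  2  2  2  2
LCS: 'aa'
LCS length = 2

2


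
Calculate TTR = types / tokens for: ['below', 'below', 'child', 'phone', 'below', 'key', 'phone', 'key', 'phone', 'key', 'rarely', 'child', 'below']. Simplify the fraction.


Tokens: 13
Unique types: ('below', 'child', 'key', 'phone', 'rarely') = 5
TTR = 5/13
Already in lowest terms.

5/13


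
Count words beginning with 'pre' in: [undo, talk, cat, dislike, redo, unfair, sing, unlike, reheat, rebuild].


Checking each word for prefix 'pre':
  'undo' -> no (count: 0)
  'talk' -> no (count: 0)
  'cat' -> no (count: 0)
  'dislike' -> no (count: 0)
  'redo' -> no (count: 0)
  'unfair' -> no (count: 0)
  'sing' -> no (count: 0)
  'unlike' -> no (count: 0)
  'reheat' -> no (count: 0)
  'rebuild' -> no (count: 0)
Total with prefix 'pre': 0

0


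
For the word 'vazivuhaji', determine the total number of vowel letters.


Scanning each character of 'vazivuhaji':
  Position 1: 'v' -> consonant (running count: 0)
  Position 2: 'a' -> vowel (running count: 1)
  Position 3: 'z' -> consonant (running count: 1)
  Position 4: 'i' -> vowel (running count: 2)
  Position 5: 'v' -> consonant (running count: 2)
  Position 6: 'u' -> vowel (running count: 3)
  Position 7: 'h' -> consonant (running count: 3)
  Position 8: 'a' -> vowel (running count: 4)
  Position 9: 'j' -> consonant (running count: 4)
  Position 10: 'i' -> vowel (running count: 5)
Total vowels: 5

5


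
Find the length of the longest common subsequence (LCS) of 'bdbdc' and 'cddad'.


DP table for LCS of 'bdbdc' and 'cddad':
       c  d  d  a  d
    0  0  0  0  0  0
  b 0  0  0  0  0  0
  d 0  0  1  1  1  1
  b 0  0  1  1  1  1
  d 0  0  1  2  2  2
  c 0  1  1  2  2  2
LCS: 'dd'
LCS length = 2

2


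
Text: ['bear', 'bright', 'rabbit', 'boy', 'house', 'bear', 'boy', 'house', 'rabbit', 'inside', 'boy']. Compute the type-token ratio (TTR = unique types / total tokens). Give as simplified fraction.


Tokens: 11
Unique types: ('bear', 'boy', 'bright', 'house', 'inside', 'rabbit') = 6
TTR = 6/11
Already in lowest terms.

6/11


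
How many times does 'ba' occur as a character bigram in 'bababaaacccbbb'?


Scanning 'bababaaacccbbb' for bigram 'ba':
  Position 0: 'ba' -> MATCH
  Position 1: 'ab' -> no
  Position 2: 'ba' -> MATCH
  Position 3: 'ab' -> no
  Position 4: 'ba' -> MATCH
  Position 5: 'aa' -> no
  Position 6: 'aa' -> no
  Position 7: 'ac' -> no
  Position 8: 'cc' -> no
  Position 9: 'cc' -> no
  Position 10: 'cb' -> no
  Position 11: 'bb' -> no
  Position 12: 'bb' -> no
Total matches: 3

3


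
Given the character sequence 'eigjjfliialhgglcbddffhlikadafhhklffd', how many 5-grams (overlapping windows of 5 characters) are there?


String 'eigjjfliialhgglcbddffhlikadafhhklffd' has length L = 36.
Number of overlapping n-grams = L - n + 1
Substituting: 36 - 5 + 1 = 32

32


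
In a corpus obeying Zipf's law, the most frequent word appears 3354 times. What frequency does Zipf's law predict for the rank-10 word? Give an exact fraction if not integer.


Zipf's law: freq(rank) = f1 / rank
f1 = 3354, rank = 10
freq = 3354 / 10
GCD(3354, 10) = 2
Simplified: 1677/5

1677/5


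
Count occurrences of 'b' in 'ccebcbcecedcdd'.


Scanning 'ccebcbcecedcdd' for 'b':
  Position 3: 'b' -> MATCH (count: 1)
  Position 5: 'b' -> MATCH (count: 2)
Total occurrences of 'b': 2

2


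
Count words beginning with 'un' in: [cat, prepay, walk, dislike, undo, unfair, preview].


Checking each word for prefix 'un':
  'cat' -> no (count: 0)
  'prepay' -> no (count: 0)
  'walk' -> no (count: 0)
  'dislike' -> no (count: 0)
  'undo' -> YES, starts with 'un' (count: 1)
  'unfair' -> YES, starts with 'un' (count: 2)
  'preview' -> no (count: 2)
Total with prefix 'un': 2

2


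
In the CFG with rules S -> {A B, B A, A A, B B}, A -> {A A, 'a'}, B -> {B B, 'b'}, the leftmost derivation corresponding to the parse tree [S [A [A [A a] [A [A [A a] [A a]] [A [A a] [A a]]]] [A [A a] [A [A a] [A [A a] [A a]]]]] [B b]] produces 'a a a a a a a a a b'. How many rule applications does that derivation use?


Every bracketed nonterminal node [X ...] in the tree is produced by exactly one rule application.
Reading the tree off as a leftmost derivation:
  Step 1: S  =>  A B   (applied S -> A B)
  Step 2: A B  =>  A A B   (applied A -> A A)
  Step 3: A A B  =>  A A A B   (applied A -> A A)
  Step 4: A A A B  =>  a A A B   (applied A -> a)
  Step 5: a A A B  =>  a A A A B   (applied A -> A A)
  Step 6: a A A A B  =>  a A A A A B   (applied A -> A A)
  Step 7: a A A A A B  =>  a a A A A B   (applied A -> a)
  Step 8: a a A A A B  =>  a a a A A B   (applied A -> a)
  Step 9: a a a A A B  =>  a a a A A A B   (applied A -> A A)
  Step 10: a a a A A A B  =>  a a a a A A B   (applied A -> a)
  Step 11: a a a a A A B  =>  a a a a a A B   (applied A -> a)
  Step 12: a a a a a A B  =>  a a a a a A A B   (applied A -> A A)
  Step 13: a a a a a A A B  =>  a a a a a a A B   (applied A -> a)
  Step 14: a a a a a a A B  =>  a a a a a a A A B   (applied A -> A A)
  Step 15: a a a a a a A A B  =>  a a a a a a a A B   (applied A -> a)
  Step 16: a a a a a a a A B  =>  a a a a a a a A A B   (applied A -> A A)
  Step 17: a a a a a a a A A B  =>  a a a a a a a a A B   (applied A -> a)
  Step 18: a a a a a a a a A B  =>  a a a a a a a a a B   (applied A -> a)
  Step 19: a a a a a a a a a B  =>  a a a a a a a a a b   (applied B -> b)
Final yield: a a a a a a a a a b
Total rewrite steps: 19

19


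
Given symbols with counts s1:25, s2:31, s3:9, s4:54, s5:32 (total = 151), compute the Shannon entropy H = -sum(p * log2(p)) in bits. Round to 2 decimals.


Computing entropy H = -sum(p_i * log2(p_i)):
  s1: p = 25/151 = 0.1656, -p*log2(p) = 0.4296
  s2: p = 31/151 = 0.2053, -p*log2(p) = 0.4689
  s3: p = 9/151 = 0.0596, -p*log2(p) = 0.2425
  s4: p = 54/151 = 0.3576, -p*log2(p) = 0.5305
  s5: p = 32/151 = 0.2119, -p*log2(p) = 0.4744
H = sum of terms = 2.1459
Rounded to 2 decimals: 2.15

2.15


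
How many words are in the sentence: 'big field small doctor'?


Counting words by splitting on spaces:
  Word 1: 'big'
  Word 2: 'field'
  Word 3: 'small'
  Word 4: 'doctor'
Total words: 4

4


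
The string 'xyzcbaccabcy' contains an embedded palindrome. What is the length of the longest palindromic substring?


Scanning 'xyzcbaccabcy' for palindromic substrings.
Substring at positions 3-10: 'cbaccabc'.
Check: reverse('cbaccabc') = 'cbaccabc' -> palindrome confirmed.
Neighbouring characters ('z' / 'y') break symmetry, so it cannot extend further.
No longer palindromic substring exists; longest length = 8

8


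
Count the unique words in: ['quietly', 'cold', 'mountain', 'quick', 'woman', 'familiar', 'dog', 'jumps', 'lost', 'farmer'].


Listing all tokens and tracking unique types:
  Token 1: 'quietly' -> NEW (unique so far: 1)
  Token 2: 'cold' -> NEW (unique so far: 2)
  Token 3: 'mountain' -> NEW (unique so far: 3)
  Token 4: 'quick' -> NEW (unique so far: 4)
  Token 5: 'woman' -> NEW (unique so far: 5)
  Token 6: 'familiar' -> NEW (unique so far: 6)
  Token 7: 'dog' -> NEW (unique so far: 7)
  Token 8: 'jumps' -> NEW (unique so far: 8)
  Token 9: 'lost' -> NEW (unique so far: 9)
  Token 10: 'farmer' -> NEW (unique so far: 10)
Unique types: ('cold', 'dog', 'familiar', 'farmer', 'jumps', 'lost', 'mountain', 'quick', 'quietly', 'woman')
Vocabulary size: 10

10


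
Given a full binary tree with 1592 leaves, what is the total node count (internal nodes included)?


Leaf nodes (terminals): 1592
Internal nodes = n - 1 = 1592 - 1 = 1591
Total = leaves + internal = 1592 + 1591 = 3183

3183


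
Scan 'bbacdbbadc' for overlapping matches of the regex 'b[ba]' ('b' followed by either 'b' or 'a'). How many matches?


Pattern: b[ba] means 'b' followed by either 'b' or 'a'.
Scanning 'bbacdbbadc' position-by-position:
  Pos 0: window 'bb' -> MATCH
  Pos 1: window 'ba' -> MATCH
  Pos 2: window 'ac' -> no
  Pos 3: window 'cd' -> no
  Pos 4: window 'db' -> no
  Pos 5: window 'bb' -> MATCH
  Pos 6: window 'ba' -> MATCH
  Pos 7: window 'ad' -> no
  Pos 8: window 'dc' -> no
  Pos 9: window 'c' -> no
Total matches: 4

4


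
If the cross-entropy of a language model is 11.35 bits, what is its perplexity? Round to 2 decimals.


Perplexity formula: PP = 2^H
H = 11.35
PP = 2^11.35
Decompose: 2^11.35 = 2^11 * 2^0.35
2^11 = 2048, 2^0.35 ~ 1.2745606
PP ~ 2048 * 1.2745606 = 2610.3001088
Rounded to 2 decimals: 2610.30

2610.30


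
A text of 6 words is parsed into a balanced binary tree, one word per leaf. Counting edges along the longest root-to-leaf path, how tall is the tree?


In a balanced binary tree with n leaves the deepest leaf is ceil(log2(n)) edges below the root.
log2(6) = 2.5850
ceil(2.5850) = 3
height (edges) = 3

3


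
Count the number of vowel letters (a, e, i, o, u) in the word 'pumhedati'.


Scanning each character of 'pumhedati':
  Position 1: 'p' -> consonant (running count: 0)
  Position 2: 'u' -> vowel (running count: 1)
  Position 3: 'm' -> consonant (running count: 1)
  Position 4: 'h' -> consonant (running count: 1)
  Position 5: 'e' -> vowel (running count: 2)
  Position 6: 'd' -> consonant (running count: 2)
  Position 7: 'a' -> vowel (running count: 3)
  Position 8: 't' -> consonant (running count: 3)
  Position 9: 'i' -> vowel (running count: 4)
Total vowels: 4

4


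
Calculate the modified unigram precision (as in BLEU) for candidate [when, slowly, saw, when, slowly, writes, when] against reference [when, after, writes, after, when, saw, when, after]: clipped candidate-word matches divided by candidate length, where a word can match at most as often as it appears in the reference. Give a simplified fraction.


Reference word counts: {'after': 3, 'saw': 1, 'when': 3, 'writes': 1}
Checking each candidate word (with clipping):
  'when' -> in reference (ref count 3, used 1/3) -> match (matches: 1)
  'slowly' -> not in reference -> no match (matches: 1)
  'saw' -> in reference (ref count 1, used 1/1) -> match (matches: 2)
  'when' -> in reference (ref count 3, used 2/3) -> match (matches: 3)
  'slowly' -> not in reference -> no match (matches: 3)
  'writes' -> in reference (ref count 1, used 1/1) -> match (matches: 4)
  'when' -> in reference (ref count 3, used 3/3) -> match (matches: 5)
Clipped matches: 5, Candidate length: 7
Precision = 5/7

5/7


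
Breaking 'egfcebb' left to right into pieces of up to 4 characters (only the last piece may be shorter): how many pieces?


'egfcebb' has 7 characters.
Chunking with max size 4:
  Chunk 1: 'egfc' (positions 0-3)
  Chunk 2: 'ebb' (positions 4-6)
Total chunks: ceil(7 / 4) = 2

2


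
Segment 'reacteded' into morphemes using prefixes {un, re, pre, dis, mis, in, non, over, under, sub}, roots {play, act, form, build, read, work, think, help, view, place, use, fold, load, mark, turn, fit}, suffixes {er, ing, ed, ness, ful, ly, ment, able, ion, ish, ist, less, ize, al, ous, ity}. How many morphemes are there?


Segmenting 'reacteded' against the inventory:
  're' -> prefix (morpheme 1)
  'act' -> root (morpheme 2)
  'ed' -> suffix (morpheme 3)
  'ed' -> suffix (morpheme 4)
Total morphemes: 4

4


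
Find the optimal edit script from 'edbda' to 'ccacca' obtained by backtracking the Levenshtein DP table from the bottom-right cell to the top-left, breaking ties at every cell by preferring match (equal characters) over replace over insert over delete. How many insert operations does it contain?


Edit distance = 5. Backtracking from cell (5, 6) with preference match > replace > insert > delete,
then listing the resulting alignment 'edbda' -> 'ccacca' left to right:
  Step 1: insert 'c' [insertion #1]
  Step 2: replace e->c
  Step 3: replace d->a
  Step 4: replace b->c
  Step 5: replace d->c
  Step 6: keep 'a'
Total insertions: 1

1


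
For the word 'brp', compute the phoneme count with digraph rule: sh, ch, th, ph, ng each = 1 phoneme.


Parsing 'brp' greedily, digraphs first:
  'b' -> consonant phoneme (phonemes so far: 1)
  'r' -> consonant phoneme (phonemes so far: 2)
  'p' -> consonant phoneme (phonemes so far: 3)
Total phonemes: 3

3


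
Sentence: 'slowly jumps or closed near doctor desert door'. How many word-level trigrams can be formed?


Word trigrams from [8] words:
  Trigram 1: (slowly jumps or)
  Trigram 2: (jumps or closed)
  Trigram 3: (or closed near)
  Trigram 4: (closed near doctor)
  Trigram 5: (near doctor desert)
  Trigram 6: (doctor desert door)
Total word trigrams: 8 - 2 = 6

6


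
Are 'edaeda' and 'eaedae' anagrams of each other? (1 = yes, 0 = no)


Sort characters of 'edaeda': 'aaddee'
Sort characters of 'eaedae': 'aadeee'
Sorted forms differ -> they are NOT anagrams
Result: 0

0


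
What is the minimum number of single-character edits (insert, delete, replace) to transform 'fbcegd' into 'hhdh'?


Building DP table for s1='fbcegd' (len 6) and s2='hhdh' (len 4):
       h  h  d  h
    0  1  2  3  4
  f 1  1  2  3  4
  b 2  2  2  3  4
  c 3  3  3  3  4
  e 4  4  4  4  4
  g 5  5  5  5  5
  d 6  6  6  5  6
Edit distance = dp[6][4] = 6

6


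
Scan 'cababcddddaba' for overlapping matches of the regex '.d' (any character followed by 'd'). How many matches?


Pattern: .d means any character followed by 'd'.
Scanning 'cababcddddaba' position-by-position:
  Pos 0: window 'ca' -> no
  Pos 1: window 'ab' -> no
  Pos 2: window 'ba' -> no
  Pos 3: window 'ab' -> no
  Pos 4: window 'bc' -> no
  Pos 5: window 'cd' -> MATCH
  Pos 6: window 'dd' -> MATCH
  Pos 7: window 'dd' -> MATCH
  Pos 8: window 'dd' -> MATCH
  Pos 9: window 'da' -> no
  Pos 10: window 'ab' -> no
  Pos 11: window 'ba' -> no
  Pos 12: window 'a' -> no
Total matches: 4

4


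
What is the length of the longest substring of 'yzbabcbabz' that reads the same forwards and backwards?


Scanning 'yzbabcbabz' for palindromic substrings.
Substring at positions 1-9: 'zbabcbabz'.
Check: reverse('zbabcbabz') = 'zbabcbabz' -> palindrome confirmed.
Neighbouring characters ('y' / '-') break symmetry, so it cannot extend further.
No longer palindromic substring exists; longest length = 9

9


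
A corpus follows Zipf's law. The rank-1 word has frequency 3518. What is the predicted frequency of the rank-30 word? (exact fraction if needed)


Zipf's law: freq(rank) = f1 / rank
f1 = 3518, rank = 30
freq = 3518 / 30
GCD(3518, 30) = 2
Simplified: 1759/15

1759/15


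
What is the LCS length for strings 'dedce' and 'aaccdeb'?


DP table for LCS of 'dedce' and 'aaccdeb':
       a  a  c  c  d  e  b
    0  0  0  0  0  0  0  0
  d 0  0  0  0  0  1  1  1
  e 0  0  0  0  0  1  2  2
  d 0  0  0  0  0  1  2  2
  c 0  0  0  1  1  1  2  2
  e 0  0  0  1  1  1  2  2
LCS: 'de'
LCS length = 2

2


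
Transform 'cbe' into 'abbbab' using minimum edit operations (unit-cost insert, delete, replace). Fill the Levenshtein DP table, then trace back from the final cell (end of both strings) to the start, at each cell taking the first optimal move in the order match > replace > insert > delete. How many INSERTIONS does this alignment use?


Edit distance = 5. Backtracking from cell (3, 6) with preference match > replace > insert > delete,
then listing the resulting alignment 'cbe' -> 'abbbab' left to right:
  Step 1: insert 'a' [insertion #1]
  Step 2: insert 'b' [insertion #2]
  Step 3: replace c->b
  Step 4: keep 'b'
  Step 5: insert 'a' [insertion #3]
  Step 6: replace e->b
Total insertions: 3

3


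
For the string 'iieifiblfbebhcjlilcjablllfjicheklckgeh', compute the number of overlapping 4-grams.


String 'iieifiblfbebhcjlilcjablllfjicheklckgeh' has length L = 38.
Number of overlapping n-grams = L - n + 1
Substituting: 38 - 4 + 1 = 35

35


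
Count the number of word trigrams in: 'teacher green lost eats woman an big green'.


Word trigrams from [8] words:
  Trigram 1: (teacher green lost)
  Trigram 2: (green lost eats)
  Trigram 3: (lost eats woman)
  Trigram 4: (eats woman an)
  Trigram 5: (woman an big)
  Trigram 6: (an big green)
Total word trigrams: 8 - 2 = 6

6


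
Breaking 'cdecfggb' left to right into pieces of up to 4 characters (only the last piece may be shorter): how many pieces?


'cdecfggb' has 8 characters.
Chunking with max size 4:
  Chunk 1: 'cdec' (positions 0-3)
  Chunk 2: 'fggb' (positions 4-7)
Total chunks: ceil(8 / 4) = 2

2


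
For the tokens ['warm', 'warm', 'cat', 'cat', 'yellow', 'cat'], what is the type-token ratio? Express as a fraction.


Tokens: 6
Unique types: ('cat', 'warm', 'yellow') = 3
TTR = 3/6
Simplify: divide both by 3 -> 1/2
TTR = 1/2

1/2


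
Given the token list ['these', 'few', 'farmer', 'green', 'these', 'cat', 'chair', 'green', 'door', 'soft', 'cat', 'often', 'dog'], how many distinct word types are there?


Listing all tokens and tracking unique types:
  Token 1: 'these' -> NEW (unique so far: 1)
  Token 2: 'few' -> NEW (unique so far: 2)
  Token 3: 'farmer' -> NEW (unique so far: 3)
  Token 4: 'green' -> NEW (unique so far: 4)
  Token 5: 'these' -> duplicate (unique so far: 4)
  Token 6: 'cat' -> NEW (unique so far: 5)
  Token 7: 'chair' -> NEW (unique so far: 6)
  Token 8: 'green' -> duplicate (unique so far: 6)
  Token 9: 'door' -> NEW (unique so far: 7)
  Token 10: 'soft' -> NEW (unique so far: 8)
  Token 11: 'cat' -> duplicate (unique so far: 8)
  Token 12: 'often' -> NEW (unique so far: 9)
  Token 13: 'dog' -> NEW (unique so far: 10)
Unique types: ('cat', 'chair', 'dog', 'door', 'farmer', 'few', 'green', 'often', 'soft', 'these')
Vocabulary size: 10

10


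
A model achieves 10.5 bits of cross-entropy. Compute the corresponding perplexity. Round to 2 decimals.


Perplexity formula: PP = 2^H
H = 10.5
PP = 2^10.5
Decompose: 2^10.5 = 2^10 * 2^0.5 = 2^10 * sqrt(2)
2^10 = 1024, sqrt(2) ~ 1.4142136
PP ~ 1024 * 1.4142136 = 1448.1547264
Rounded to 2 decimals: 1448.15

1448.15


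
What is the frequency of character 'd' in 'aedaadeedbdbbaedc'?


Scanning 'aedaadeedbdbbaedc' for 'd':
  Position 2: 'd' -> MATCH (count: 1)
  Position 5: 'd' -> MATCH (count: 2)
  Position 8: 'd' -> MATCH (count: 3)
  Position 10: 'd' -> MATCH (count: 4)
  Position 15: 'd' -> MATCH (count: 5)
Total occurrences of 'd': 5

5


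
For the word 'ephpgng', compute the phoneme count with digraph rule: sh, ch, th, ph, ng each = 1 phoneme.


Parsing 'ephpgng' greedily, digraphs first:
  'e' -> vowel phoneme (phonemes so far: 1)
  'ph' -> digraph (1 consonant phoneme) (phonemes so far: 2)
  'p' -> consonant phoneme (phonemes so far: 3)
  'g' -> consonant phoneme (phonemes so far: 4)
  'ng' -> digraph (1 consonant phoneme) (phonemes so far: 5)
Total phonemes: 5

5


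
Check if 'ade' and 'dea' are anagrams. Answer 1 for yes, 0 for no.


Sort characters of 'ade': 'ade'
Sort characters of 'dea': 'ade'
Sorted forms match -> they ARE anagrams
Result: 1

1


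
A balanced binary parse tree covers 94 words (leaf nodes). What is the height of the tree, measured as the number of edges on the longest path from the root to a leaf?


In a balanced binary tree with n leaves the deepest leaf is ceil(log2(n)) edges below the root.
log2(94) = 6.5546
ceil(6.5546) = 7
height (edges) = 7

7


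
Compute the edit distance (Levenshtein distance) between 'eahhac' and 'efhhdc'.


Building DP table for s1='eahhac' (len 6) and s2='efhhdc' (len 6):
       e  f  h  h  d  c
    0  1  2  3  4  5  6
  e 1  0  1  2  3  4  5
  a 2  1  1  2  3  4  5
  h 3  2  2  1  2  3  4
  h 4  3  3  2  1  2  3
  a 5  4  4  3  2  2  3
  c 6  5  5  4  3  3  2
Edit distance = dp[6][6] = 2

2


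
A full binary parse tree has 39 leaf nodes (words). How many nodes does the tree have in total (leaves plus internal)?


Leaf nodes (terminals): 39
Internal nodes = n - 1 = 39 - 1 = 38
Total = leaves + internal = 39 + 38 = 77

77


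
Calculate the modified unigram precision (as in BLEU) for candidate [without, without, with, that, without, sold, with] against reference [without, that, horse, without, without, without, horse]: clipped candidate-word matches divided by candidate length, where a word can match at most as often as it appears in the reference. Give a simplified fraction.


Reference word counts: {'horse': 2, 'that': 1, 'without': 4}
Checking each candidate word (with clipping):
  'without' -> in reference (ref count 4, used 1/4) -> match (matches: 1)
  'without' -> in reference (ref count 4, used 2/4) -> match (matches: 2)
  'with' -> not in reference -> no match (matches: 2)
  'that' -> in reference (ref count 1, used 1/1) -> match (matches: 3)
  'without' -> in reference (ref count 4, used 3/4) -> match (matches: 4)
  'sold' -> not in reference -> no match (matches: 4)
  'with' -> not in reference -> no match (matches: 4)
Clipped matches: 4, Candidate length: 7
Precision = 4/7

4/7


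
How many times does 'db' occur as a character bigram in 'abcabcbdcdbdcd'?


Scanning 'abcabcbdcdbdcd' for bigram 'db':
  Position 0: 'ab' -> no
  Position 1: 'bc' -> no
  Position 2: 'ca' -> no
  Position 3: 'ab' -> no
  Position 4: 'bc' -> no
  Position 5: 'cb' -> no
  Position 6: 'bd' -> no
  Position 7: 'dc' -> no
  Position 8: 'cd' -> no
  Position 9: 'db' -> MATCH
  Position 10: 'bd' -> no
  Position 11: 'dc' -> no
  Position 12: 'cd' -> no
Total matches: 1

1


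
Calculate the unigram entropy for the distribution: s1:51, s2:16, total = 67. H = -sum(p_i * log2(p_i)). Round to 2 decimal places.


Computing entropy H = -sum(p_i * log2(p_i)):
  s1: p = 51/67 = 0.7612, -p*log2(p) = 0.2997
  s2: p = 16/67 = 0.2388, -p*log2(p) = 0.4934
H = sum of terms = 0.7931
Rounded to 2 decimals: 0.79

0.79


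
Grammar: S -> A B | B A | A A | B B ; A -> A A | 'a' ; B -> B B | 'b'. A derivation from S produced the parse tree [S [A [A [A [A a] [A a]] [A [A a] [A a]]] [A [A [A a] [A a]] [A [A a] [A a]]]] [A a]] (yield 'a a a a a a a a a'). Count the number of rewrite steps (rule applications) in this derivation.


Every bracketed nonterminal node [X ...] in the tree is produced by exactly one rule application.
Reading the tree off as a leftmost derivation:
  Step 1: S  =>  A A   (applied S -> A A)
  Step 2: A A  =>  A A A   (applied A -> A A)
  Step 3: A A A  =>  A A A A   (applied A -> A A)
  Step 4: A A A A  =>  A A A A A   (applied A -> A A)
  Step 5: A A A A A  =>  a A A A A   (applied A -> a)
  Step 6: a A A A A  =>  a a A A A   (applied A -> a)
  Step 7: a a A A A  =>  a a A A A A   (applied A -> A A)
  Step 8: a a A A A A  =>  a a a A A A   (applied A -> a)
  Step 9: a a a A A A  =>  a a a a A A   (applied A -> a)
  Step 10: a a a a A A  =>  a a a a A A A   (applied A -> A A)
  Step 11: a a a a A A A  =>  a a a a A A A A   (applied A -> A A)
  Step 12: a a a a A A A A  =>  a a a a a A A A   (applied A -> a)
  Step 13: a a a a a A A A  =>  a a a a a a A A   (applied A -> a)
  Step 14: a a a a a a A A  =>  a a a a a a A A A   (applied A -> A A)
  Step 15: a a a a a a A A A  =>  a a a a a a a A A   (applied A -> a)
  Step 16: a a a a a a a A A  =>  a a a a a a a a A   (applied A -> a)
  Step 17: a a a a a a a a A  =>  a a a a a a a a a   (applied A -> a)
Final yield: a a a a a a a a a
Total rewrite steps: 17

17


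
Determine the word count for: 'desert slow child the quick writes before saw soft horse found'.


Counting words by splitting on spaces:
  Word 1: 'desert'
  Word 2: 'slow'
  Word 3: 'child'
  Word 4: 'the'
  Word 5: 'quick'
  Word 6: 'writes'
  Word 7: 'before'
  Word 8: 'saw'
  Word 9: 'soft'
  Word 10: 'horse'
  Word 11: 'found'
Total words: 11

11


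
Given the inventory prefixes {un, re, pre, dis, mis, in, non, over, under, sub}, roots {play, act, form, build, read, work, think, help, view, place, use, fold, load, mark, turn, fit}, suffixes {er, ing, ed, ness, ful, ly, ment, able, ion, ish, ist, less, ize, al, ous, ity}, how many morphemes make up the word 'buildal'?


Segmenting 'buildal' against the inventory:
  'build' -> root (morpheme 1)
  'al' -> suffix (morpheme 2)
Total morphemes: 2

2


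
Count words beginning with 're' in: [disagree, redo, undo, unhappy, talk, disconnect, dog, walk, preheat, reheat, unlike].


Checking each word for prefix 're':
  'disagree' -> no (count: 0)
  'redo' -> YES, starts with 're' (count: 1)
  'undo' -> no (count: 1)
  'unhappy' -> no (count: 1)
  'talk' -> no (count: 1)
  'disconnect' -> no (count: 1)
  'dog' -> no (count: 1)
  'walk' -> no (count: 1)
  'preheat' -> no (count: 1)
  'reheat' -> YES, starts with 're' (count: 2)
  'unlike' -> no (count: 2)
Total with prefix 're': 2

2


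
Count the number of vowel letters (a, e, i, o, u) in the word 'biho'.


Scanning each character of 'biho':
  Position 1: 'b' -> consonant (running count: 0)
  Position 2: 'i' -> vowel (running count: 1)
  Position 3: 'h' -> consonant (running count: 1)
  Position 4: 'o' -> vowel (running count: 2)
Total vowels: 2

2


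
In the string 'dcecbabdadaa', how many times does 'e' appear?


Scanning 'dcecbabdadaa' for 'e':
  Position 2: 'e' -> MATCH (count: 1)
Total occurrences of 'e': 1

1


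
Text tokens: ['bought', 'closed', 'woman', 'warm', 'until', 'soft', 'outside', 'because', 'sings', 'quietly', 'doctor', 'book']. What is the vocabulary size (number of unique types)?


Listing all tokens and tracking unique types:
  Token 1: 'bought' -> NEW (unique so far: 1)
  Token 2: 'closed' -> NEW (unique so far: 2)
  Token 3: 'woman' -> NEW (unique so far: 3)
  Token 4: 'warm' -> NEW (unique so far: 4)
  Token 5: 'until' -> NEW (unique so far: 5)
  Token 6: 'soft' -> NEW (unique so far: 6)
  Token 7: 'outside' -> NEW (unique so far: 7)
  Token 8: 'because' -> NEW (unique so far: 8)
  Token 9: 'sings' -> NEW (unique so far: 9)
  Token 10: 'quietly' -> NEW (unique so far: 10)
  Token 11: 'doctor' -> NEW (unique so far: 11)
  Token 12: 'book' -> NEW (unique so far: 12)
Unique types: ('because', 'book', 'bought', 'closed', 'doctor', 'outside', 'quietly', 'sings', 'soft', 'until', 'warm', 'woman')
Vocabulary size: 12

12


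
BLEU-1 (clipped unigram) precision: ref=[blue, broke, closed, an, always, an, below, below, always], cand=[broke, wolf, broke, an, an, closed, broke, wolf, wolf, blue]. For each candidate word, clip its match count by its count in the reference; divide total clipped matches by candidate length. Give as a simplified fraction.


Reference word counts: {'always': 2, 'an': 2, 'below': 2, 'blue': 1, 'broke': 1, 'closed': 1}
Checking each candidate word (with clipping):
  'broke' -> in reference (ref count 1, used 1/1) -> match (matches: 1)
  'wolf' -> not in reference -> no match (matches: 1)
  'broke' -> ref count 1 already used up (1/1) -> clipped, no match (matches: 1)
  'an' -> in reference (ref count 2, used 1/2) -> match (matches: 2)
  'an' -> in reference (ref count 2, used 2/2) -> match (matches: 3)
  'closed' -> in reference (ref count 1, used 1/1) -> match (matches: 4)
  'broke' -> ref count 1 already used up (1/1) -> clipped, no match (matches: 4)
  'wolf' -> not in reference -> no match (matches: 4)
  'wolf' -> not in reference -> no match (matches: 4)
  'blue' -> in reference (ref count 1, used 1/1) -> match (matches: 5)
Clipped matches: 5, Candidate length: 10
Precision = 5/10 = 1/2

1/2


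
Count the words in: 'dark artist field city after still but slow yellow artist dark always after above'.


Counting words by splitting on spaces:
  Word 1: 'dark'
  Word 2: 'artist'
  Word 3: 'field'
  Word 4: 'city'
  Word 5: 'after'
  Word 6: 'still'
  Word 7: 'but'
  Word 8: 'slow'
  Word 9: 'yellow'
  Word 10: 'artist'
  Word 11: 'dark'
  Word 12: 'always'
  Word 13: 'after'
  Word 14: 'above'
Total words: 14

14


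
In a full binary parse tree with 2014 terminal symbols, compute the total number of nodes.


Leaf nodes (terminals): 2014
Internal nodes = n - 1 = 2014 - 1 = 2013
Total = leaves + internal = 2014 + 2013 = 4027

4027


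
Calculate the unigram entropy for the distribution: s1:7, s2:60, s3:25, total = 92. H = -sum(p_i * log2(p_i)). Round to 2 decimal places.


Computing entropy H = -sum(p_i * log2(p_i)):
  s1: p = 7/92 = 0.0761, -p*log2(p) = 0.2828
  s2: p = 60/92 = 0.6522, -p*log2(p) = 0.4022
  s3: p = 25/92 = 0.2717, -p*log2(p) = 0.5108
H = sum of terms = 1.1958
Rounded to 2 decimals: 1.20

1.20


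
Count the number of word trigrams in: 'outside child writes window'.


Word trigrams from [4] words:
  Trigram 1: (outside child writes)
  Trigram 2: (child writes window)
Total word trigrams: 4 - 2 = 2

2


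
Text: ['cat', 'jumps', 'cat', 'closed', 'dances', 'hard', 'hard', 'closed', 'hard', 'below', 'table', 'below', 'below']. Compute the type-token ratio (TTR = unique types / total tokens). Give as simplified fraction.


Tokens: 13
Unique types: ('below', 'cat', 'closed', 'dances', 'hard', 'jumps', 'table') = 7
TTR = 7/13
Already in lowest terms.

7/13


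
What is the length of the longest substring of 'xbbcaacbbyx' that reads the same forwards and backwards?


Scanning 'xbbcaacbbyx' for palindromic substrings.
Substring at positions 1-8: 'bbcaacbb'.
Check: reverse('bbcaacbb') = 'bbcaacbb' -> palindrome confirmed.
Neighbouring characters ('x' / 'y') break symmetry, so it cannot extend further.
No longer palindromic substring exists; longest length = 8

8


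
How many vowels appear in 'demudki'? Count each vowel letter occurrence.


Scanning each character of 'demudki':
  Position 1: 'd' -> consonant (running count: 0)
  Position 2: 'e' -> vowel (running count: 1)
  Position 3: 'm' -> consonant (running count: 1)
  Position 4: 'u' -> vowel (running count: 2)
  Position 5: 'd' -> consonant (running count: 2)
  Position 6: 'k' -> consonant (running count: 2)
  Position 7: 'i' -> vowel (running count: 3)
Total vowels: 3

3


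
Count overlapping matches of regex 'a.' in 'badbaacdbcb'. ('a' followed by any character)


Pattern: a. means 'a' followed by any character.
Scanning 'badbaacdbcb' position-by-position:
  Pos 0: window 'ba' -> no
  Pos 1: window 'ad' -> MATCH
  Pos 2: window 'db' -> no
  Pos 3: window 'ba' -> no
  Pos 4: window 'aa' -> MATCH
  Pos 5: window 'ac' -> MATCH
  Pos 6: window 'cd' -> no
  Pos 7: window 'db' -> no
  Pos 8: window 'bc' -> no
  Pos 9: window 'cb' -> no
  Pos 10: window 'b' -> no
Total matches: 3

3


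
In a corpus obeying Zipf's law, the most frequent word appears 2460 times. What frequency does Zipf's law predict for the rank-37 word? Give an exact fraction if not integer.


Zipf's law: freq(rank) = f1 / rank
f1 = 2460, rank = 37
freq = 2460 / 37
GCD(2460, 37) = 1
Simplified: 2460/37

2460/37


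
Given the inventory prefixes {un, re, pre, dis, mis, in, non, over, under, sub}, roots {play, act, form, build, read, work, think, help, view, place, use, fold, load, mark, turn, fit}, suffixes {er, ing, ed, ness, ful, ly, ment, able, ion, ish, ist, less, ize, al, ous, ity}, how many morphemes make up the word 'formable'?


Segmenting 'formable' against the inventory:
  'form' -> root (morpheme 1)
  'able' -> suffix (morpheme 2)
Total morphemes: 2

2


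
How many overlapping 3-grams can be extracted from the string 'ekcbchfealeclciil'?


String 'ekcbchfealeclciil' has length L = 17.
Number of overlapping n-grams = L - n + 1
Substituting: 17 - 3 + 1 = 15

15


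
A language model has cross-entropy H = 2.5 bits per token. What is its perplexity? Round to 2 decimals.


Perplexity formula: PP = 2^H
H = 2.5
PP = 2^2.5
Decompose: 2^2.5 = 2^2 * 2^0.5 = 2^2 * sqrt(2)
2^2 = 4, sqrt(2) ~ 1.4142136
PP ~ 4 * 1.4142136 = 5.6568544
Rounded to 2 decimals: 5.66

5.66


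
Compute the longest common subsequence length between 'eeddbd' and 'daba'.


DP table for LCS of 'eeddbd' and 'daba':
       d  a  b  a
    0  0  0  0  0
  e 0  0  0  0  0
  e 0  0  0  0  0
  d 0  1  1  1  1
  d 0  1  1  1  1
  b 0  1  1  2  2
  d 0  1  1  2  2
LCS: 'db'
LCS length = 2

2


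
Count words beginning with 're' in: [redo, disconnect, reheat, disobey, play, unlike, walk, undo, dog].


Checking each word for prefix 're':
  'redo' -> YES, starts with 're' (count: 1)
  'disconnect' -> no (count: 1)
  'reheat' -> YES, starts with 're' (count: 2)
  'disobey' -> no (count: 2)
  'play' -> no (count: 2)
  'unlike' -> no (count: 2)
  'walk' -> no (count: 2)
  'undo' -> no (count: 2)
  'dog' -> no (count: 2)
Total with prefix 're': 2

2


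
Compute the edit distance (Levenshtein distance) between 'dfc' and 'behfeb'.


Building DP table for s1='dfc' (len 3) and s2='behfeb' (len 6):
       b  e  h  f  e  b
    0  1  2  3  4  5  6
  d 1  1  2  3  4  5  6
  f 2  2  2  3  3  4  5
  c 3  3  3  3  4  4  5
Edit distance = dp[3][6] = 5

5


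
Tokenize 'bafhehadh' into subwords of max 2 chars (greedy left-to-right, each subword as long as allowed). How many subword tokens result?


'bafhehadh' has 9 characters.
Chunking with max size 2:
  Chunk 1: 'ba' (positions 0-1)
  Chunk 2: 'fh' (positions 2-3)
  Chunk 3: 'eh' (positions 4-5)
  Chunk 4: 'ad' (positions 6-7)
  Chunk 5: 'h' (positions 8-8)
Total chunks: ceil(9 / 2) = 5

5


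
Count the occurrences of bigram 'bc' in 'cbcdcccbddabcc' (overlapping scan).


Scanning 'cbcdcccbddabcc' for bigram 'bc':
  Position 0: 'cb' -> no
  Position 1: 'bc' -> MATCH
  Position 2: 'cd' -> no
  Position 3: 'dc' -> no
  Position 4: 'cc' -> no
  Position 5: 'cc' -> no
  Position 6: 'cb' -> no
  Position 7: 'bd' -> no
  Position 8: 'dd' -> no
  Position 9: 'da' -> no
  Position 10: 'ab' -> no
  Position 11: 'bc' -> MATCH
  Position 12: 'cc' -> no
Total matches: 2

2


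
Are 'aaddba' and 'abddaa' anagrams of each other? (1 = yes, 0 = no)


Sort characters of 'aaddba': 'aaabdd'
Sort characters of 'abddaa': 'aaabdd'
Sorted forms match -> they ARE anagrams
Result: 1

1


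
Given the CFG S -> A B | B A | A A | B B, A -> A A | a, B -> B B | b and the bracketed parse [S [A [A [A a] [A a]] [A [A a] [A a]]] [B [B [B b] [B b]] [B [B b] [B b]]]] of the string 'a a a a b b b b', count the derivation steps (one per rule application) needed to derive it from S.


Every bracketed nonterminal node [X ...] in the tree is produced by exactly one rule application.
Reading the tree off as a leftmost derivation:
  Step 1: S  =>  A B   (applied S -> A B)
  Step 2: A B  =>  A A B   (applied A -> A A)
  Step 3: A A B  =>  A A A B   (applied A -> A A)
  Step 4: A A A B  =>  a A A B   (applied A -> a)
  Step 5: a A A B  =>  a a A B   (applied A -> a)
  Step 6: a a A B  =>  a a A A B   (applied A -> A A)
  Step 7: a a A A B  =>  a a a A B   (applied A -> a)
  Step 8: a a a A B  =>  a a a a B   (applied A -> a)
  Step 9: a a a a B  =>  a a a a B B   (applied B -> B B)
  Step 10: a a a a B B  =>  a a a a B B B   (applied B -> B B)
  Step 11: a a a a B B B  =>  a a a a b B B   (applied B -> b)
  Step 12: a a a a b B B  =>  a a a a b b B   (applied B -> b)
  Step 13: a a a a b b B  =>  a a a a b b B B   (applied B -> B B)
  Step 14: a a a a b b B B  =>  a a a a b b b B   (applied B -> b)
  Step 15: a a a a b b b B  =>  a a a a b b b b   (applied B -> b)
Final yield: a a a a b b b b
Total rewrite steps: 15

15


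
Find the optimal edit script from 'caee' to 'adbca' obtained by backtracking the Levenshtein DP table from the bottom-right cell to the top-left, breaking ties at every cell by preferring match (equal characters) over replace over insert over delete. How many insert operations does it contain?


Edit distance = 5. Backtracking from cell (4, 5) with preference match > replace > insert > delete,
then listing the resulting alignment 'caee' -> 'adbca' left to right:
  Step 1: insert 'a' [insertion #1]
  Step 2: replace c->d
  Step 3: replace a->b
  Step 4: replace e->c
  Step 5: replace e->a
Total insertions: 1

1


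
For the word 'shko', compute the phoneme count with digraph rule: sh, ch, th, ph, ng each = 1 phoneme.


Parsing 'shko' greedily, digraphs first:
  'sh' -> digraph (1 consonant phoneme) (phonemes so far: 1)
  'k' -> consonant phoneme (phonemes so far: 2)
  'o' -> vowel phoneme (phonemes so far: 3)
Total phonemes: 3

3


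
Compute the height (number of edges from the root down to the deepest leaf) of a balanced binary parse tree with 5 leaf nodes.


In a balanced binary tree with n leaves the deepest leaf is ceil(log2(n)) edges below the root.
log2(5) = 2.3219
ceil(2.3219) = 3
height (edges) = 3

3


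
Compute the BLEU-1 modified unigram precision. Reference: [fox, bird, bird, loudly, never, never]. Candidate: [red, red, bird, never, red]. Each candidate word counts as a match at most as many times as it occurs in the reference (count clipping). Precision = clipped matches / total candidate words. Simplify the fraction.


Reference word counts: {'bird': 2, 'fox': 1, 'loudly': 1, 'never': 2}
Checking each candidate word (with clipping):
  'red' -> not in reference -> no match (matches: 0)
  'red' -> not in reference -> no match (matches: 0)
  'bird' -> in reference (ref count 2, used 1/2) -> match (matches: 1)
  'never' -> in reference (ref count 2, used 1/2) -> match (matches: 2)
  'red' -> not in reference -> no match (matches: 2)
Clipped matches: 2, Candidate length: 5
Precision = 2/5

2/5


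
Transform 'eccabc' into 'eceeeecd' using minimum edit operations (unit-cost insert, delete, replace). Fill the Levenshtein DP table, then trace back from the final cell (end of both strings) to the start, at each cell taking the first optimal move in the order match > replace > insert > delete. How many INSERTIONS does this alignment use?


Edit distance = 5. Backtracking from cell (6, 8) with preference match > replace > insert > delete,
then listing the resulting alignment 'eccabc' -> 'eceeeecd' left to right:
  Step 1: keep 'e'
  Step 2: keep 'c'
  Step 3: insert 'e' [insertion #1]
  Step 4: replace c->e
  Step 5: replace a->e
  Step 6: replace b->e
  Step 7: keep 'c'
  Step 8: insert 'd' [insertion #2]
Total insertions: 2

2


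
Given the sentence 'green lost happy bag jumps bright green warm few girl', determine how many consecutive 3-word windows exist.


Word trigrams from [10] words:
  Trigram 1: (green lost happy)
  Trigram 2: (lost happy bag)
  Trigram 3: (happy bag jumps)
  Trigram 4: (bag jumps bright)
  Trigram 5: (jumps bright green)
  Trigram 6: (bright green warm)
  Trigram 7: (green warm few)
  Trigram 8: (warm few girl)
Total word trigrams: 10 - 2 = 8

8


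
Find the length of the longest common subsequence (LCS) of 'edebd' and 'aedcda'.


DP table for LCS of 'edebd' and 'aedcda':
       a  e  d  c  d  a
    0  0  0  0  0  0  0
  e 0  0  1  1  1  1  1
  d 0  0  1  2  2  2  2
  e 0  0  1  2  2  2  2
  b 0  0  1  2  2  2  2
  d 0  0  1  2  2  3  3
LCS: 'edd'
LCS length = 3

3


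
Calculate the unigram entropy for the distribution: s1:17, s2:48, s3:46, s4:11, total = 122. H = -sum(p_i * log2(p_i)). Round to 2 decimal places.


Computing entropy H = -sum(p_i * log2(p_i)):
  s1: p = 17/122 = 0.1393, -p*log2(p) = 0.3962
  s2: p = 48/122 = 0.3934, -p*log2(p) = 0.5295
  s3: p = 46/122 = 0.3770, -p*log2(p) = 0.5306
  s4: p = 11/122 = 0.0902, -p*log2(p) = 0.3130
H = sum of terms = 1.7693
Rounded to 2 decimals: 1.77

1.77
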